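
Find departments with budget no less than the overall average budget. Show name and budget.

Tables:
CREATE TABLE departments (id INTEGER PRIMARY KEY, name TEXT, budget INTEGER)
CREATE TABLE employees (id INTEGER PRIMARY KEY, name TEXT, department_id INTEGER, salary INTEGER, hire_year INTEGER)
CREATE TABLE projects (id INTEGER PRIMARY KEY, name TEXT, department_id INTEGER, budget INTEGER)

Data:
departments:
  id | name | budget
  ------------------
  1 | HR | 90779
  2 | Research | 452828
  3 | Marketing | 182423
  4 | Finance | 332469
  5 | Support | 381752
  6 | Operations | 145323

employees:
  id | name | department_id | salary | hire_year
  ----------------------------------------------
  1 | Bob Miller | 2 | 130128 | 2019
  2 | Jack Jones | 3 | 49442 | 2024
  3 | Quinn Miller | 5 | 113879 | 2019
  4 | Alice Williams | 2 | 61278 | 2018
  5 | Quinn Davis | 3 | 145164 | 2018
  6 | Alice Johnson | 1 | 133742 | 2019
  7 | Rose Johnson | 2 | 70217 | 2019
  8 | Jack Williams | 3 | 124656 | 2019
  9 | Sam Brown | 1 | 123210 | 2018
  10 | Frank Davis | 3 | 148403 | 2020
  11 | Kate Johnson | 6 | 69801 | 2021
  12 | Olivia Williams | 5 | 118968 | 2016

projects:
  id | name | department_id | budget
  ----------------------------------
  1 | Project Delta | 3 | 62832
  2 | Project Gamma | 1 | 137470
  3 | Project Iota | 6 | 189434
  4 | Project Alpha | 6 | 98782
SELECT name, budget FROM departments WHERE budget >= (SELECT AVG(budget) FROM departments)

Execution result:
name | budget
Research | 452828
Finance | 332469
Support | 381752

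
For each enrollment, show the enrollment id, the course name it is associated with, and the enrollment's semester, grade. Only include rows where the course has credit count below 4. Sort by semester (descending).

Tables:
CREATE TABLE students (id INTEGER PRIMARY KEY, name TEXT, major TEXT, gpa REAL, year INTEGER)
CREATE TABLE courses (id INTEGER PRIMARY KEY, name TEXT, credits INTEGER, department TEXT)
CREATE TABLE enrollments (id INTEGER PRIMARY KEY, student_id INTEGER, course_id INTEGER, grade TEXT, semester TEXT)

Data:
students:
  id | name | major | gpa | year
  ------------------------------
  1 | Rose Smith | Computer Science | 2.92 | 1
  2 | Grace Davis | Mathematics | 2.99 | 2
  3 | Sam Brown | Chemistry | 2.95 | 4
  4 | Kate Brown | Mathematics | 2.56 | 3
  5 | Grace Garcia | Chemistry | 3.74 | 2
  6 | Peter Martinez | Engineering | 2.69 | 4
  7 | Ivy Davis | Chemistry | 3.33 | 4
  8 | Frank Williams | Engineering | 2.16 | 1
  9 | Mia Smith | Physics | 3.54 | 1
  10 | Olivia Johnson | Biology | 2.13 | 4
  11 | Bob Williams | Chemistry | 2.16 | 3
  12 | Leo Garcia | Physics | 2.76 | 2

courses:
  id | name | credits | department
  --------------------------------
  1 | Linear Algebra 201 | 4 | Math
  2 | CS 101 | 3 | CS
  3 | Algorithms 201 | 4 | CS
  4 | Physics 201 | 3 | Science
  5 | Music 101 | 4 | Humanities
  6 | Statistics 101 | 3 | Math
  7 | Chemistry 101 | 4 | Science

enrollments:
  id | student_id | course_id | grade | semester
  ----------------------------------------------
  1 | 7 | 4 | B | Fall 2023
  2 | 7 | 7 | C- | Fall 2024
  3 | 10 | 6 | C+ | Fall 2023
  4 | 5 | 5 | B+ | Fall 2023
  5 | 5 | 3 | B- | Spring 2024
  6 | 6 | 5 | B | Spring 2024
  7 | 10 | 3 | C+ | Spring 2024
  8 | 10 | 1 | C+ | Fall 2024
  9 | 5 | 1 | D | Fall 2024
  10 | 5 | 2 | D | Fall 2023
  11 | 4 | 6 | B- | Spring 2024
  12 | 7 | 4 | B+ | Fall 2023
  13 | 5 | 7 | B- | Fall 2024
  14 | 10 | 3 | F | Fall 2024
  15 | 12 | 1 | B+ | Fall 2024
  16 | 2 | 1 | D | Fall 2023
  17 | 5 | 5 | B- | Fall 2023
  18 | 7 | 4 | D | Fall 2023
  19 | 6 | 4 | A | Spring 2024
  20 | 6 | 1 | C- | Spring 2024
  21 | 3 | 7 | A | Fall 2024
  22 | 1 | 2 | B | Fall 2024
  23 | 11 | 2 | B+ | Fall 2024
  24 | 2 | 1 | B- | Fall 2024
SELECT c.id, p.name AS course, c.semester, c.grade FROM enrollments c JOIN courses p ON c.course_id = p.id WHERE p.credits < 4 ORDER BY c.semester DESC

Execution result:
id | course | semester | grade
11 | Statistics 101 | Spring 2024 | B-
19 | Physics 201 | Spring 2024 | A
22 | CS 101 | Fall 2024 | B
23 | CS 101 | Fall 2024 | B+
1 | Physics 201 | Fall 2023 | B
3 | Statistics 101 | Fall 2023 | C+
10 | CS 101 | Fall 2023 | D
12 | Physics 201 | Fall 2023 | B+
18 | Physics 201 | Fall 2023 | D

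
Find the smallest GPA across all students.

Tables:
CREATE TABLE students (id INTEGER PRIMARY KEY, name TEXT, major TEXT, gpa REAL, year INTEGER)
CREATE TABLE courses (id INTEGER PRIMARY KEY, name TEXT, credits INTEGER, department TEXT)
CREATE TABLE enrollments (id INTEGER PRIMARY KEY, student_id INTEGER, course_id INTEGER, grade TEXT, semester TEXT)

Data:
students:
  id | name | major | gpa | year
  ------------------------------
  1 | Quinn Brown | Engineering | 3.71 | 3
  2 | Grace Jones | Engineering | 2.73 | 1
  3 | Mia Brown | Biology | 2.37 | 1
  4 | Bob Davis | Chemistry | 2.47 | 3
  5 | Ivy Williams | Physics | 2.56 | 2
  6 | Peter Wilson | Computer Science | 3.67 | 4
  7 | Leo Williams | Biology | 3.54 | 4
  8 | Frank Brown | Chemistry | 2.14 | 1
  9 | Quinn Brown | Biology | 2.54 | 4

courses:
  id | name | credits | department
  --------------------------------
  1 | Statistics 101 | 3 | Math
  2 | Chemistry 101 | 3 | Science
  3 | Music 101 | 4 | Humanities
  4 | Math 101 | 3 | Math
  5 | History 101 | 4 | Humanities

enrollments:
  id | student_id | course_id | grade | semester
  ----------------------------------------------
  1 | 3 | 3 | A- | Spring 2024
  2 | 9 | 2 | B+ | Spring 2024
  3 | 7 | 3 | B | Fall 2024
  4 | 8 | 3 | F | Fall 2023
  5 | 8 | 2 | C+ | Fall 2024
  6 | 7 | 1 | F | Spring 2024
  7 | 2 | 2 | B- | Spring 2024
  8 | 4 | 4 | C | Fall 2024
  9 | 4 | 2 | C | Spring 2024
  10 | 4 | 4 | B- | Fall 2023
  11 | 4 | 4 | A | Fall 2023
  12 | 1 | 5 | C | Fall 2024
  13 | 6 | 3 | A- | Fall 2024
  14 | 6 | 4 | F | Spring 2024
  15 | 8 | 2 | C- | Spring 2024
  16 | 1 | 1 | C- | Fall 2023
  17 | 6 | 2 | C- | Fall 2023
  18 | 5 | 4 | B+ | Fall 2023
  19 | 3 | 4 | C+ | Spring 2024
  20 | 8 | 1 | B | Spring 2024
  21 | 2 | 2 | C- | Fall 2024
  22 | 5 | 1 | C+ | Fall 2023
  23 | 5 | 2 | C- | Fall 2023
SELECT MIN(gpa) FROM students

Execution result:
2.14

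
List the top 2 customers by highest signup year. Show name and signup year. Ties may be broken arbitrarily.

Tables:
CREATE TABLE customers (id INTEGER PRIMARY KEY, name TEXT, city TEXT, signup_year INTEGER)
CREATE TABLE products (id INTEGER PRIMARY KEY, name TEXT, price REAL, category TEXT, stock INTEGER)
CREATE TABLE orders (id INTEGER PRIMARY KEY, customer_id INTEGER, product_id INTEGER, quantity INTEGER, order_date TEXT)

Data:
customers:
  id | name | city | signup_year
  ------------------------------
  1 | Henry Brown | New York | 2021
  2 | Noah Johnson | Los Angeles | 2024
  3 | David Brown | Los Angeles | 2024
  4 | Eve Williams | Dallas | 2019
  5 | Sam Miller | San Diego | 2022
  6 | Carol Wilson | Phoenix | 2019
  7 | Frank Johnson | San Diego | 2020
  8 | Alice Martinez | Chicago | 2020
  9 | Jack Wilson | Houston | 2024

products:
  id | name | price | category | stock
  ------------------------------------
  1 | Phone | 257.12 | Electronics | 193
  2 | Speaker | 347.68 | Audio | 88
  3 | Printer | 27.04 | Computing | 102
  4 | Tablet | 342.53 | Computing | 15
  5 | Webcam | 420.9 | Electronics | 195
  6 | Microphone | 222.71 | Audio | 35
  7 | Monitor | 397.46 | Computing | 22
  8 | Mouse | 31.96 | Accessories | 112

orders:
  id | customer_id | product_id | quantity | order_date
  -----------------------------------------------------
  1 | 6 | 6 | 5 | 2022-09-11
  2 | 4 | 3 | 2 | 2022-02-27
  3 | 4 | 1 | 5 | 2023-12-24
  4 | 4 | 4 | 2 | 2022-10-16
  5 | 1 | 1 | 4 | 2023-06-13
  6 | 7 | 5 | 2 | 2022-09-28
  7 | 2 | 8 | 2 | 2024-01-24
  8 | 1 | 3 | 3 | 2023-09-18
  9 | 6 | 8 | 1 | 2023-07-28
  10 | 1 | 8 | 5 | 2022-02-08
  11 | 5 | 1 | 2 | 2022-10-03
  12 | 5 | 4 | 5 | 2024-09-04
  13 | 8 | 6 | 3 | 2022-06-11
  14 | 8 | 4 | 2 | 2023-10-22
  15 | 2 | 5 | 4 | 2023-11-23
SELECT name, signup_year FROM customers ORDER BY signup_year DESC LIMIT 2

Execution result:
name | signup_year
Noah Johnson | 2024
David Brown | 2024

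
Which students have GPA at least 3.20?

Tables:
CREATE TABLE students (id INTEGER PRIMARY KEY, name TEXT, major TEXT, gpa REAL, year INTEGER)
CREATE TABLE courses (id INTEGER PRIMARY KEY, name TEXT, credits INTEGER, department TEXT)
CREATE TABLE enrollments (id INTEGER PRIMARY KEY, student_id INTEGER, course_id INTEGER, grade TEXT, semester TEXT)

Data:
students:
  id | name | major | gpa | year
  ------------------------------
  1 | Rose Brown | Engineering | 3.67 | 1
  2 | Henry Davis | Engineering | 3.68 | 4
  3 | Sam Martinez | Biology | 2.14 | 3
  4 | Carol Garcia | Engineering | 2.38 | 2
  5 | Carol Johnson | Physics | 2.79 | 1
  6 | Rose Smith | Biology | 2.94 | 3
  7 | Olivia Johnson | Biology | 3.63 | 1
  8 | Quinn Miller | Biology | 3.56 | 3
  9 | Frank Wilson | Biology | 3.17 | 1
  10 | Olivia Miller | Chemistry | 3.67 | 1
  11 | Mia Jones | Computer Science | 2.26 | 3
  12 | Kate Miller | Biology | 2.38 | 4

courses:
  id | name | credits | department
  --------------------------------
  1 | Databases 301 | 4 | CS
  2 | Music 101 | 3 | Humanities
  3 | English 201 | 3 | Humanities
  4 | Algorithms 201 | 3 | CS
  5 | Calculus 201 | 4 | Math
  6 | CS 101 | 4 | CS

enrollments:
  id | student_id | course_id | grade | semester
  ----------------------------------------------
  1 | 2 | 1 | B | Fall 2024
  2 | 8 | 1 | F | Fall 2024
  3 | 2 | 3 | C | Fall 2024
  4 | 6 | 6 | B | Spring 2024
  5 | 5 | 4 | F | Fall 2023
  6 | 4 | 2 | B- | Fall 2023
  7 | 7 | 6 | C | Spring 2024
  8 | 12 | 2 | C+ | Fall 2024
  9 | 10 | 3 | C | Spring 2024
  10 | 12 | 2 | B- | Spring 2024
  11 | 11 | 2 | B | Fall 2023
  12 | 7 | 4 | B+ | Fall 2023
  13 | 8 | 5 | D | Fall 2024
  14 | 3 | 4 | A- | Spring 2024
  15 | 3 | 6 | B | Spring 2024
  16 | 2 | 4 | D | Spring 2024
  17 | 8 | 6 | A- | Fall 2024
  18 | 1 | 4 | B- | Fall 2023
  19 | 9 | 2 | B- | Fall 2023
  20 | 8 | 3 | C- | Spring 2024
SELECT name, gpa FROM students WHERE gpa >= 3.2

Execution result:
name | gpa
Rose Brown | 3.67
Henry Davis | 3.68
Olivia Johnson | 3.63
Quinn Miller | 3.56
Olivia Miller | 3.67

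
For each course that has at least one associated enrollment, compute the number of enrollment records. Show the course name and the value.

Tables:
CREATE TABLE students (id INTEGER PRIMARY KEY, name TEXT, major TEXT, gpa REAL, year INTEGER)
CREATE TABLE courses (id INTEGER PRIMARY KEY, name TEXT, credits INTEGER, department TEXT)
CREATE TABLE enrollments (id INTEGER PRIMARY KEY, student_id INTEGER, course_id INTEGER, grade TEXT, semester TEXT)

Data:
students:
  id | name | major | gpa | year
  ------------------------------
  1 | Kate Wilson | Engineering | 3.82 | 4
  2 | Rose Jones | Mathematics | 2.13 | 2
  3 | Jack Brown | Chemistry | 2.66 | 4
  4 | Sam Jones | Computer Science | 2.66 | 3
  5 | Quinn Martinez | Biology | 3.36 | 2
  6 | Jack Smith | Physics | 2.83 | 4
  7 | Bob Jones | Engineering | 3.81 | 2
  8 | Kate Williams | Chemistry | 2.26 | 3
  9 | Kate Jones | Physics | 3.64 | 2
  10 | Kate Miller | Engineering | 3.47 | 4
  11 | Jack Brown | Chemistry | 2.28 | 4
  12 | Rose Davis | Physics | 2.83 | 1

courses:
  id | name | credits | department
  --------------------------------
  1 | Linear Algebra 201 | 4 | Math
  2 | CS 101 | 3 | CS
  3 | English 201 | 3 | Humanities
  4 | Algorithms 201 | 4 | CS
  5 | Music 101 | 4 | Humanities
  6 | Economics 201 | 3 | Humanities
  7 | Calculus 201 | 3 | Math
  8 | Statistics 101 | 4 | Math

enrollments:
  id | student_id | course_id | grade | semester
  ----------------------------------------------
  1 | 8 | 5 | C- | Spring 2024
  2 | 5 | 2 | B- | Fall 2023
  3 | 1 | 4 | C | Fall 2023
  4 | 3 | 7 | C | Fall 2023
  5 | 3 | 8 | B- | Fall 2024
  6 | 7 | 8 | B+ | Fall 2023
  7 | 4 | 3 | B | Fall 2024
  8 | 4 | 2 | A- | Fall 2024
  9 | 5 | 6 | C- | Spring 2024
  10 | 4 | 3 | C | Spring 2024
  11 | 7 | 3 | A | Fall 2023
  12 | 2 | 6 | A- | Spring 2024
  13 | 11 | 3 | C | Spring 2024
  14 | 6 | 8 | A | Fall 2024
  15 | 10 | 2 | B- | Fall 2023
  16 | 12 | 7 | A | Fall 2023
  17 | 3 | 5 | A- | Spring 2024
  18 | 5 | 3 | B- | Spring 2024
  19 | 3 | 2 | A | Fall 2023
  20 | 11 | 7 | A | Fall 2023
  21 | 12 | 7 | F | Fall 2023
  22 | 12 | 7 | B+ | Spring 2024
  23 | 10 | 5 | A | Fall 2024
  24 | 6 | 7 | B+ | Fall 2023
SELECT p.name, COUNT(*) AS n FROM enrollments c JOIN courses p ON c.course_id = p.id GROUP BY p.id, p.name

Execution result:
name | n
CS 101 | 4
English 201 | 5
Algorithms 201 | 1
Music 101 | 3
Economics 201 | 2
Calculus 201 | 6
Statistics 101 | 3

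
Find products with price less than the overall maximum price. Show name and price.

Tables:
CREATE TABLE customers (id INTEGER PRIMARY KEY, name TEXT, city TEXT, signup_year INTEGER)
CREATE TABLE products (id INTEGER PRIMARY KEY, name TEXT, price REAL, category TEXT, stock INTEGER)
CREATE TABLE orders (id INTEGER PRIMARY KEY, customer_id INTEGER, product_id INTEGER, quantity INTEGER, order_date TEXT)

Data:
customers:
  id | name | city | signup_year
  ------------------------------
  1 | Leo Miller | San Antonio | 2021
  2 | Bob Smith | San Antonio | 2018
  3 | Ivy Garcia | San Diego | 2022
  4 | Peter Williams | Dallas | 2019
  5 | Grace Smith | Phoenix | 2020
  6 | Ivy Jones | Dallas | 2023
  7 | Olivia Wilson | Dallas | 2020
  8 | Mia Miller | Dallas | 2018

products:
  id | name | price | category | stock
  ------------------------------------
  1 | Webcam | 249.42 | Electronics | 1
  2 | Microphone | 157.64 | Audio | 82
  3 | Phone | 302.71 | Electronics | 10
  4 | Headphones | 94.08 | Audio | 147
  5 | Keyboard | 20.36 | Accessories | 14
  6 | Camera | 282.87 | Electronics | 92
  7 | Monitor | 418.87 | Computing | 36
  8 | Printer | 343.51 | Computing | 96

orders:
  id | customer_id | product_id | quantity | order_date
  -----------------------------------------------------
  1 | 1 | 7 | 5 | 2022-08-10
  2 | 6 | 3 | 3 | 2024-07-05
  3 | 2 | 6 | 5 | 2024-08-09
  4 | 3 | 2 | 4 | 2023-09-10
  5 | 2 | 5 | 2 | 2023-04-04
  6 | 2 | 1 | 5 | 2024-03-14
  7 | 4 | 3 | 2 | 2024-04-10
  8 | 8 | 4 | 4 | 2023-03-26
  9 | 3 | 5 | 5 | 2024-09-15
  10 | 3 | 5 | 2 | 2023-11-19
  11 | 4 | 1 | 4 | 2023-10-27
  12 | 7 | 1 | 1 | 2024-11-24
SELECT name, price FROM products WHERE price < (SELECT MAX(price) FROM products)

Execution result:
name | price
Webcam | 249.42
Microphone | 157.64
Phone | 302.71
Headphones | 94.08
Keyboard | 20.36
Camera | 282.87
Printer | 343.51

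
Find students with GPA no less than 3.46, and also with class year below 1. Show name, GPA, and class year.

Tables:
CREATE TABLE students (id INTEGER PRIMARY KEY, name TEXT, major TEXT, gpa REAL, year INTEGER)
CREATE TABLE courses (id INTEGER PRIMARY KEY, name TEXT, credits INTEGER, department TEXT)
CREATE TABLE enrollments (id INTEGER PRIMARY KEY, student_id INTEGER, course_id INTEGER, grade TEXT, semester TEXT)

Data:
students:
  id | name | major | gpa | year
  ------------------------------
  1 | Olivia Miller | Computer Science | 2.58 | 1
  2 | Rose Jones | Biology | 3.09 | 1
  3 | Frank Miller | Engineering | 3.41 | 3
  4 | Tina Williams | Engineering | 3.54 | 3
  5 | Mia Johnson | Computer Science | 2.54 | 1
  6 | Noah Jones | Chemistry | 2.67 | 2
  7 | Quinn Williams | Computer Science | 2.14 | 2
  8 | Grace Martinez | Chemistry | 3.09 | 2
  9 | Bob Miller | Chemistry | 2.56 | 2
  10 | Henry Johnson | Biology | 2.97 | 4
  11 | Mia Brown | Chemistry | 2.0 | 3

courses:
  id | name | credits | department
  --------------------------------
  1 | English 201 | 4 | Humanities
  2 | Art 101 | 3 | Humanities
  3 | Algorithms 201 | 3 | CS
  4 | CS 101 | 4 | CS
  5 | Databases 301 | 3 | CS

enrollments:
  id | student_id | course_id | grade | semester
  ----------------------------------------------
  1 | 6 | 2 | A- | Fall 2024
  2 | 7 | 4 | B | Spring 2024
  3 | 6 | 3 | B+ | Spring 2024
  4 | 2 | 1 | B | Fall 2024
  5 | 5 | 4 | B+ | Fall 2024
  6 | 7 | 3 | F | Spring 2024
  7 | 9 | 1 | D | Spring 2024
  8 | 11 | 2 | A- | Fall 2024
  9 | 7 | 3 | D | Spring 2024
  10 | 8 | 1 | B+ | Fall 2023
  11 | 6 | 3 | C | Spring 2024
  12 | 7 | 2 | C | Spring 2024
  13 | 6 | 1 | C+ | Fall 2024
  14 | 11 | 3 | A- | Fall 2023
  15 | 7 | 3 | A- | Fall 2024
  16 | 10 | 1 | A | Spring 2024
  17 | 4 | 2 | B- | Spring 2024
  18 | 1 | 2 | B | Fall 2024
SELECT name, gpa, year FROM students WHERE gpa >= 3.46 AND year < 1

Execution result:
(no rows)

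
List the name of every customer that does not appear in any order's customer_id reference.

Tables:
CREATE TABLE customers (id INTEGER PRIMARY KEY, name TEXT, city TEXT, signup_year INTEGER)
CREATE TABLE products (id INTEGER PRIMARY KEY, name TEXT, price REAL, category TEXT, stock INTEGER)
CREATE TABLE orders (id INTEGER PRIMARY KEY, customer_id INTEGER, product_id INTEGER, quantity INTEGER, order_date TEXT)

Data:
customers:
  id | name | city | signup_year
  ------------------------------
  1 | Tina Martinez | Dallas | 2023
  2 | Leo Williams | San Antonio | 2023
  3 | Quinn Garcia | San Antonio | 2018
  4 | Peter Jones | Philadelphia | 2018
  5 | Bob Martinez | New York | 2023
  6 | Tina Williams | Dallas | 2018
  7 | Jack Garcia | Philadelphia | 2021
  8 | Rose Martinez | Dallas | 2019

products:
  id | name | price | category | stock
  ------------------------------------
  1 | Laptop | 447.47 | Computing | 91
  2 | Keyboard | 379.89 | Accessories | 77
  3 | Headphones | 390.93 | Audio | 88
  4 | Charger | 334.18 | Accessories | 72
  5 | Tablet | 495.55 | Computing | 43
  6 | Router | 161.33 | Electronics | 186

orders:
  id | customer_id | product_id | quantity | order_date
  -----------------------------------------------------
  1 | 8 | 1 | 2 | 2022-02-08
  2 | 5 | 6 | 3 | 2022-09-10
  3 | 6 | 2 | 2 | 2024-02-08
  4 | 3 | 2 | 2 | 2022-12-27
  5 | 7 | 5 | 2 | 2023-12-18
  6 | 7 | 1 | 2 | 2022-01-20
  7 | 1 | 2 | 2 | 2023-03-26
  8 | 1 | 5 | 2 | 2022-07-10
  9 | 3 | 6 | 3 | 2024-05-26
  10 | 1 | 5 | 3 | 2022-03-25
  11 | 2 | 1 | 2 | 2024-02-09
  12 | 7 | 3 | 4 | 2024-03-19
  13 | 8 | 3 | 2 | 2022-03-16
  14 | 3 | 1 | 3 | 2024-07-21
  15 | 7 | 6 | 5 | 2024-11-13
SELECT p.name FROM customers p LEFT JOIN orders c ON c.customer_id = p.id WHERE c.id IS NULL

Execution result:
Peter Jones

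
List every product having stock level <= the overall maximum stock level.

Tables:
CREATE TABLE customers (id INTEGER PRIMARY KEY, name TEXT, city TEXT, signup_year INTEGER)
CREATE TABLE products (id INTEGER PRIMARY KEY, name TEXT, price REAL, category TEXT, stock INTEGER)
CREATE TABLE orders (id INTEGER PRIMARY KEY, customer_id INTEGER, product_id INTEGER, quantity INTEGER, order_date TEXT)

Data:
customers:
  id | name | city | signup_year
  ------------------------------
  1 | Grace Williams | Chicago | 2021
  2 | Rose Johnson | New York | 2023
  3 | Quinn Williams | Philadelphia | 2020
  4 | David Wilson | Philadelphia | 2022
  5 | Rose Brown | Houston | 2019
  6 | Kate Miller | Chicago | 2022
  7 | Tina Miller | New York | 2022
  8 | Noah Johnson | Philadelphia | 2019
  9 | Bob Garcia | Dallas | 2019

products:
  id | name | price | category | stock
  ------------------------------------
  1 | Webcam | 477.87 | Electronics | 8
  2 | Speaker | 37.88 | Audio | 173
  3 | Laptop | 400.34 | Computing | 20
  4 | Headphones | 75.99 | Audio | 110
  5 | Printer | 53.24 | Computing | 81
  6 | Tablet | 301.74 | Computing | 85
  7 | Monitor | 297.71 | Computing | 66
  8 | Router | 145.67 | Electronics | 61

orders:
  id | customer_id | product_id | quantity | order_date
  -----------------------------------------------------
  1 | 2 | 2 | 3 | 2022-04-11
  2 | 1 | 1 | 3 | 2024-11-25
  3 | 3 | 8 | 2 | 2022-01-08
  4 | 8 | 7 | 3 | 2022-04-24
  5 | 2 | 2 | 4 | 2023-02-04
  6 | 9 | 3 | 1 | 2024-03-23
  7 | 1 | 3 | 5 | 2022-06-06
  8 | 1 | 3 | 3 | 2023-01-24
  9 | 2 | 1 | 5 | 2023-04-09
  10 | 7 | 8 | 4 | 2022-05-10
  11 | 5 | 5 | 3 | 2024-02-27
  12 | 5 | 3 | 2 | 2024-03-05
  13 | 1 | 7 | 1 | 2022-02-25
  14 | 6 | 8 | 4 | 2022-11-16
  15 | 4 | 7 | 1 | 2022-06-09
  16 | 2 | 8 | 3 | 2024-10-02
SELECT name, stock FROM products WHERE stock <= (SELECT MAX(stock) FROM products)

Execution result:
name | stock
Webcam | 8
Speaker | 173
Laptop | 20
Headphones | 110
Printer | 81
Tablet | 85
Monitor | 66
Router | 61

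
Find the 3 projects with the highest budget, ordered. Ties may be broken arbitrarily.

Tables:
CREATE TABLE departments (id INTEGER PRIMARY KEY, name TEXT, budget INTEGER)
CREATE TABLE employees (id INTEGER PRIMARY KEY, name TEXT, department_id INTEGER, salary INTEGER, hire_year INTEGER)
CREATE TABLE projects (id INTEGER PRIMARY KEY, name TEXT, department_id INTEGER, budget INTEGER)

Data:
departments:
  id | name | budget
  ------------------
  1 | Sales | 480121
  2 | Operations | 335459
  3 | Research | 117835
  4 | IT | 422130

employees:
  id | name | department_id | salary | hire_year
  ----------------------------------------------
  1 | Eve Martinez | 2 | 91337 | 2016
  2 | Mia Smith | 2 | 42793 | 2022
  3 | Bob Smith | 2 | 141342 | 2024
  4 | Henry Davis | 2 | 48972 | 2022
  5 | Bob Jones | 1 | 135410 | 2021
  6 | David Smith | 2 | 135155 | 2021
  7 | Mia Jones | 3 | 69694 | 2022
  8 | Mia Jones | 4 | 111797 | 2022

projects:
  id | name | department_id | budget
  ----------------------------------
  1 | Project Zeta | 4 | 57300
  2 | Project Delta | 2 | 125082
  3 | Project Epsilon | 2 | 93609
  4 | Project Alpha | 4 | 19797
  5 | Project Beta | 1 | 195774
SELECT name, budget FROM projects ORDER BY budget DESC LIMIT 3

Execution result:
name | budget
Project Beta | 195774
Project Delta | 125082
Project Epsilon | 93609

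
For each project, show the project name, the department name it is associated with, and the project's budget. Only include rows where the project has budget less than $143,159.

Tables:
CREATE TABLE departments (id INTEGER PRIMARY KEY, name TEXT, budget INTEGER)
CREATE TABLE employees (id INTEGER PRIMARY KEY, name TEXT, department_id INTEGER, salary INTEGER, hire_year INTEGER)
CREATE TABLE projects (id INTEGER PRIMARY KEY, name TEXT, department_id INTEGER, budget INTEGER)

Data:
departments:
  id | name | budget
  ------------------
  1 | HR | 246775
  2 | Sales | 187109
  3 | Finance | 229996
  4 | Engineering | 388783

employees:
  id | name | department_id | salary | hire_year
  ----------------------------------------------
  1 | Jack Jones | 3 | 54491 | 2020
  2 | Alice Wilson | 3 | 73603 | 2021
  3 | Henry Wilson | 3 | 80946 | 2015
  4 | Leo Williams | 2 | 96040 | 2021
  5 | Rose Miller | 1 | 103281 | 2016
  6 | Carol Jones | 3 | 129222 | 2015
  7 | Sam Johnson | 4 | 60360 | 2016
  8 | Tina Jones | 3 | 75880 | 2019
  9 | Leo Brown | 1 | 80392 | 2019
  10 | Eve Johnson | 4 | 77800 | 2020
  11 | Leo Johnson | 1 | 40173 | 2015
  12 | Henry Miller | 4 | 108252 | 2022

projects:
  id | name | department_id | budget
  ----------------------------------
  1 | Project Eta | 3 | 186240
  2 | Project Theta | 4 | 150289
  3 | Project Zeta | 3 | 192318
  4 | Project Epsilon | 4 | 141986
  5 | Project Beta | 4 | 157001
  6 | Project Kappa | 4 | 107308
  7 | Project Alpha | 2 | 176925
SELECT c.name, p.name AS department, c.budget FROM projects c JOIN departments p ON c.department_id = p.id WHERE c.budget < 143159

Execution result:
name | department | budget
Project Epsilon | Engineering | 141986
Project Kappa | Engineering | 107308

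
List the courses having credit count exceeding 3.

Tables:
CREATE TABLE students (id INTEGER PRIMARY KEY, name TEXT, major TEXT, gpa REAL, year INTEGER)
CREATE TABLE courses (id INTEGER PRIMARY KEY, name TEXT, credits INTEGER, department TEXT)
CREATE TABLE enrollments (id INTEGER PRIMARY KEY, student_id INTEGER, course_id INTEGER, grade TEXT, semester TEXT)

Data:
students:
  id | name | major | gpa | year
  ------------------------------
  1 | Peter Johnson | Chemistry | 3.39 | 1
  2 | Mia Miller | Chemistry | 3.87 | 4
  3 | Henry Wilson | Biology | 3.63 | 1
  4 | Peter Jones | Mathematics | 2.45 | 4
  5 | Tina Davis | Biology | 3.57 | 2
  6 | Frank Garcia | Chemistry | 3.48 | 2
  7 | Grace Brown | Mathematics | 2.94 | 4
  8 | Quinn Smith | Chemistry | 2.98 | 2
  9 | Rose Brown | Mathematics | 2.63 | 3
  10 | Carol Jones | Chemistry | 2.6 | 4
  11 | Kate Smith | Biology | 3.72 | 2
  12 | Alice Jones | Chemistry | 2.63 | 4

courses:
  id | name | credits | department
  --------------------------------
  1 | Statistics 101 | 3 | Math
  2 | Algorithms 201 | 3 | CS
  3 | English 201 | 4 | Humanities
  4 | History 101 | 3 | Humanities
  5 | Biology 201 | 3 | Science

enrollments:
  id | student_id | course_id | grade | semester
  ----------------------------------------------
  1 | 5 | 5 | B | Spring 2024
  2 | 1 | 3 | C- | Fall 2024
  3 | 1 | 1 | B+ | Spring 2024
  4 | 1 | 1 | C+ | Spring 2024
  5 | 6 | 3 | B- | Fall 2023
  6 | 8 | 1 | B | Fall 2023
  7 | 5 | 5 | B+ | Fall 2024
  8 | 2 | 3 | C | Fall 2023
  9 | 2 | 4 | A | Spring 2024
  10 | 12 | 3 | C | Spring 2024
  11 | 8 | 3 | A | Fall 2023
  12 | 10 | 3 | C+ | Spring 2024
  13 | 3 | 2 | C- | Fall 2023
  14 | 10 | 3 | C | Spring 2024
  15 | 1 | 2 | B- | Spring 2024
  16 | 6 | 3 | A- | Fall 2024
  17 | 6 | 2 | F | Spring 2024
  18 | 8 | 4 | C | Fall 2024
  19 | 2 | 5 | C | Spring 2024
SELECT name, credits FROM courses WHERE credits > 3

Execution result:
name | credits
English 201 | 4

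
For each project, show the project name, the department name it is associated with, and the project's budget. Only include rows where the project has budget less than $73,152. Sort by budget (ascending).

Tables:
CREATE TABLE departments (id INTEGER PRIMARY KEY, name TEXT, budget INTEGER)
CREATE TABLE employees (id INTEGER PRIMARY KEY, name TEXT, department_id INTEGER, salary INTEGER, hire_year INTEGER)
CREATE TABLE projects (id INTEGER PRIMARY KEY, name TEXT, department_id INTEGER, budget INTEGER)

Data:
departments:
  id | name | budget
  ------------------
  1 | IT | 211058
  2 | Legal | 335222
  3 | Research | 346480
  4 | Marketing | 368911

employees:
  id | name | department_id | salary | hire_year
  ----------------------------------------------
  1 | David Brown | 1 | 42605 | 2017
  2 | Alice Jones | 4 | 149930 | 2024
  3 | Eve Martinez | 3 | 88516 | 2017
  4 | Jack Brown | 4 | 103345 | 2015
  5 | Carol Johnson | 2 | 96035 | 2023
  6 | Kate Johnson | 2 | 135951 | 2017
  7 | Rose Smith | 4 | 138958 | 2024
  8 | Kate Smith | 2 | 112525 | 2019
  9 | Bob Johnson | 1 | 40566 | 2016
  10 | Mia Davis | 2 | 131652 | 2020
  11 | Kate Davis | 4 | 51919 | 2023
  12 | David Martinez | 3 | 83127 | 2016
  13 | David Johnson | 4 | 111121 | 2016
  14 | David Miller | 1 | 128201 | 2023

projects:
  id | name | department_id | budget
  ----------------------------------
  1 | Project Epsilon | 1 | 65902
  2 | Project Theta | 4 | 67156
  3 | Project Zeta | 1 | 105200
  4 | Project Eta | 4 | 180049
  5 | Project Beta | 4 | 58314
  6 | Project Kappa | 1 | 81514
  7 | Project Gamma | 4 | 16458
SELECT c.name, p.name AS department, c.budget FROM projects c JOIN departments p ON c.department_id = p.id WHERE c.budget < 73152 ORDER BY c.budget ASC

Execution result:
name | department | budget
Project Gamma | Marketing | 16458
Project Beta | Marketing | 58314
Project Epsilon | IT | 65902
Project Theta | Marketing | 67156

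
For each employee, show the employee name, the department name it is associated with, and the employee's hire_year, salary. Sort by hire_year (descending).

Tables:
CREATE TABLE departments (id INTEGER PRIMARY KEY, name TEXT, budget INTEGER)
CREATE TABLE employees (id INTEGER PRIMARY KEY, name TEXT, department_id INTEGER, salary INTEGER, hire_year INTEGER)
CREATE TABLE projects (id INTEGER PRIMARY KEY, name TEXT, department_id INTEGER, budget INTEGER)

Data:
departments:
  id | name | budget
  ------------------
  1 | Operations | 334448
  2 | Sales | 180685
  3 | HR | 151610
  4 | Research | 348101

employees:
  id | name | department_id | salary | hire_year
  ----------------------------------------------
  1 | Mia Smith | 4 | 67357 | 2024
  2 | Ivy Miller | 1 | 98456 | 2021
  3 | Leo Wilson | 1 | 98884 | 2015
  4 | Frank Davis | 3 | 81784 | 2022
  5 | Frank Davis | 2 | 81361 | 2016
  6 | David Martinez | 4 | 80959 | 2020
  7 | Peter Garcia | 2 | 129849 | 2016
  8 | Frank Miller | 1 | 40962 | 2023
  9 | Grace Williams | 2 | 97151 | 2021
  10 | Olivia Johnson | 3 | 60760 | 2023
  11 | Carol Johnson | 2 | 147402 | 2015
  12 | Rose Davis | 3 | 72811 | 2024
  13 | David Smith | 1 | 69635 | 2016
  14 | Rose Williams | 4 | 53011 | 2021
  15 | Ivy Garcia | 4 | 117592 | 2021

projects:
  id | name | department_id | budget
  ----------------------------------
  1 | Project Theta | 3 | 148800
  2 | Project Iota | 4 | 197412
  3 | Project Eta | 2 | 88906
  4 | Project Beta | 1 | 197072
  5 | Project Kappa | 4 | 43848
SELECT c.name, p.name AS department, c.hire_year, c.salary FROM employees c JOIN departments p ON c.department_id = p.id ORDER BY c.hire_year DESC

Execution result:
name | department | hire_year | salary
Mia Smith | Research | 2024 | 67357
Rose Davis | HR | 2024 | 72811
Frank Miller | Operations | 2023 | 40962
Olivia Johnson | HR | 2023 | 60760
Frank Davis | HR | 2022 | 81784
Ivy Miller | Operations | 2021 | 98456
Grace Williams | Sales | 2021 | 97151
Rose Williams | Research | 2021 | 53011
Ivy Garcia | Research | 2021 | 117592
David Martinez | Research | 2020 | 80959
Frank Davis | Sales | 2016 | 81361
Peter Garcia | Sales | 2016 | 129849
David Smith | Operations | 2016 | 69635
Leo Wilson | Operations | 2015 | 98884
Carol Johnson | Sales | 2015 | 147402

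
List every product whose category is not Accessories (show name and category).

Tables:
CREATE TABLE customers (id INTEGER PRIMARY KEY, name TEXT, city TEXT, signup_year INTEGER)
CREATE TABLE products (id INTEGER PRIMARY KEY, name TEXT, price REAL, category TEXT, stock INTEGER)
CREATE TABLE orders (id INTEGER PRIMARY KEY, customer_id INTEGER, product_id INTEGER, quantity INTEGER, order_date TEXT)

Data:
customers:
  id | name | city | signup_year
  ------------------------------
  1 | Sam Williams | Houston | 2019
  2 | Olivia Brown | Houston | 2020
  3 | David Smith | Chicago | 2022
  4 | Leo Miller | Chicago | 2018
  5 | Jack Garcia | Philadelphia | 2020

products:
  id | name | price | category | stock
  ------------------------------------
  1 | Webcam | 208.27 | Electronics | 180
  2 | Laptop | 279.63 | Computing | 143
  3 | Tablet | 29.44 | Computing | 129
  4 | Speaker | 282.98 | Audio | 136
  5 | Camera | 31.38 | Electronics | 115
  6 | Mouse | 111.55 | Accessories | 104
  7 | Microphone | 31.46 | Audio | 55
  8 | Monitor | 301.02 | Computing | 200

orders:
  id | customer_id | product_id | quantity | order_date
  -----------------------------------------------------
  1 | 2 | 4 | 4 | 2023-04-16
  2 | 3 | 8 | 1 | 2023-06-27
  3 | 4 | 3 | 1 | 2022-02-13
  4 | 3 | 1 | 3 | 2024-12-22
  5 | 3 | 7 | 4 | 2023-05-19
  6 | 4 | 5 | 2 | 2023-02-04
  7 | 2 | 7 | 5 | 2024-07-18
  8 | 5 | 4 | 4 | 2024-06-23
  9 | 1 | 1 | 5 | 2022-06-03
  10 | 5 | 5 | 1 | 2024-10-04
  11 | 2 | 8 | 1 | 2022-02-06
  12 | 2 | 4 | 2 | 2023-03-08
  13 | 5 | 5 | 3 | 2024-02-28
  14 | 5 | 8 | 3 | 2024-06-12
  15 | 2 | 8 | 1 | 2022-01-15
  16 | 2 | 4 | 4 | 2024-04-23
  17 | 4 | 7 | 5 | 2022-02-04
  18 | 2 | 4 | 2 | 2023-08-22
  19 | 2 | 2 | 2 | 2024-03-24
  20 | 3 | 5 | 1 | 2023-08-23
SELECT name, category FROM products WHERE category <> 'Accessories'

Execution result:
name | category
Webcam | Electronics
Laptop | Computing
Tablet | Computing
Speaker | Audio
Camera | Electronics
Microphone | Audio
Monitor | Computing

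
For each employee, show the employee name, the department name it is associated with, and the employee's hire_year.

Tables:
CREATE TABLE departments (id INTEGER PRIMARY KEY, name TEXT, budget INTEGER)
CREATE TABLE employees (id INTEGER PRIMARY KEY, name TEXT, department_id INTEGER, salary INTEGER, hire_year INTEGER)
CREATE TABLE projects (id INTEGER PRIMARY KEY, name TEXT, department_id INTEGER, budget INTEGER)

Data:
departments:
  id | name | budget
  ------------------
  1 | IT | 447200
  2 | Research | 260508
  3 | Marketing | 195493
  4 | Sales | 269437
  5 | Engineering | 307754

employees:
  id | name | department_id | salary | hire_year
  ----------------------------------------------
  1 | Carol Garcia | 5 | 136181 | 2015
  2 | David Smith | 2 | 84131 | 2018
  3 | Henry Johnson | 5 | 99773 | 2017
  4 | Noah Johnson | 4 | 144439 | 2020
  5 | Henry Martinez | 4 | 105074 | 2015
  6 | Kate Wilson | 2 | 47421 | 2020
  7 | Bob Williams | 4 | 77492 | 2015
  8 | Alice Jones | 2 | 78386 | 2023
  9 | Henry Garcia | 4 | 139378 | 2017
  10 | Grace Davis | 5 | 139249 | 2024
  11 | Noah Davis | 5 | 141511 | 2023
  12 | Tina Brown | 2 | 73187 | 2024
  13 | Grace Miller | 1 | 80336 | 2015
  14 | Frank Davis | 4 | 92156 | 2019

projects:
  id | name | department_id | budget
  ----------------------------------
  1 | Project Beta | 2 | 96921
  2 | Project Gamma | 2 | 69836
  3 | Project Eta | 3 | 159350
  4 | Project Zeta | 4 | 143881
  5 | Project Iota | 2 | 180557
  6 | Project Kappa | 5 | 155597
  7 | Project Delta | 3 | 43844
SELECT c.name, p.name AS department, c.hire_year FROM employees c JOIN departments p ON c.department_id = p.id

Execution result:
name | department | hire_year
Carol Garcia | Engineering | 2015
David Smith | Research | 2018
Henry Johnson | Engineering | 2017
Noah Johnson | Sales | 2020
Henry Martinez | Sales | 2015
Kate Wilson | Research | 2020
Bob Williams | Sales | 2015
Alice Jones | Research | 2023
Henry Garcia | Sales | 2017
Grace Davis | Engineering | 2024
Noah Davis | Engineering | 2023
Tina Brown | Research | 2024
Grace Miller | IT | 2015
Frank Davis | Sales | 2019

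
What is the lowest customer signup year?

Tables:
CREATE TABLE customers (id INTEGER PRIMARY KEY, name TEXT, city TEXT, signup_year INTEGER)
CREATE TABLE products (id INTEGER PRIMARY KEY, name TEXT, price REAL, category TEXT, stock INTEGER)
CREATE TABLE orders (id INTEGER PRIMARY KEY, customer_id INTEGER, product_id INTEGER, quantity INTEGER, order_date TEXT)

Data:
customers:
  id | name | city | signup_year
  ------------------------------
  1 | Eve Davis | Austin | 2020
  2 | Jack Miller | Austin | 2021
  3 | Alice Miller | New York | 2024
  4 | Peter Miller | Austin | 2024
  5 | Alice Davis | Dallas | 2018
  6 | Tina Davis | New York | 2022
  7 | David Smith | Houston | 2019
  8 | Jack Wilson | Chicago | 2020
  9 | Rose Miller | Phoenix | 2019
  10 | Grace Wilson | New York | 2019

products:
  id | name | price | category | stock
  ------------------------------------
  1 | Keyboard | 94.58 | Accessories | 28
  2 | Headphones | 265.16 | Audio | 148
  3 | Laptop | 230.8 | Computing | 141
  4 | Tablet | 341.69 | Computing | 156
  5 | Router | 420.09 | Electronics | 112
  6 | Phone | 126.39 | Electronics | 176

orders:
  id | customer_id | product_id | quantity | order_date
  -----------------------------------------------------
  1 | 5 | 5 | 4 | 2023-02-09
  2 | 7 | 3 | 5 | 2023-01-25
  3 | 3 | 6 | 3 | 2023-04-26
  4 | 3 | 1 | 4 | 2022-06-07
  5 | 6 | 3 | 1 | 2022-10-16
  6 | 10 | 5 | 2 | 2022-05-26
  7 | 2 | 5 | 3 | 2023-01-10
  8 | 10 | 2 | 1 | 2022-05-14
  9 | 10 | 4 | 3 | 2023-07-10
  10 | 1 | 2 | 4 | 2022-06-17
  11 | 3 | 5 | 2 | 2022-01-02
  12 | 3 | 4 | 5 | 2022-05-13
SELECT MIN(signup_year) FROM customers

Execution result:
2018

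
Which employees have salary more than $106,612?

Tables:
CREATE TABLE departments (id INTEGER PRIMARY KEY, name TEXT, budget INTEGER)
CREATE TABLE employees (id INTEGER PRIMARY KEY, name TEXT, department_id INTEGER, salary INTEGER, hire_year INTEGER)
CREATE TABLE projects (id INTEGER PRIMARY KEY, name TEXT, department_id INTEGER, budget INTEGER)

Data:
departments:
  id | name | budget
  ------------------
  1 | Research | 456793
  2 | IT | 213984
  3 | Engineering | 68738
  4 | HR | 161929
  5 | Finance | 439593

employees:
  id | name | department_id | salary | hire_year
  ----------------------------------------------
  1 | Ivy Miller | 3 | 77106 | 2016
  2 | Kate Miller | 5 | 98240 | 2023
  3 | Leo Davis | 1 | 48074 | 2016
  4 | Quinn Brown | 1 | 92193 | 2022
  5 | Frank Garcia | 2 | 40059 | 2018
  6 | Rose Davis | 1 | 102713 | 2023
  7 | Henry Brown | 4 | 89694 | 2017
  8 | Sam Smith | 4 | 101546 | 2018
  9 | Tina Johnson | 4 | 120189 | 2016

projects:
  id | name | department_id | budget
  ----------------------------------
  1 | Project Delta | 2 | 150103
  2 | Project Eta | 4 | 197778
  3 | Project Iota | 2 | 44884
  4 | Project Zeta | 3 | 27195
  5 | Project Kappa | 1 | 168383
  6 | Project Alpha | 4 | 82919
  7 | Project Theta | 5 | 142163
SELECT name, salary FROM employees WHERE salary > 106612

Execution result:
name | salary
Tina Johnson | 120189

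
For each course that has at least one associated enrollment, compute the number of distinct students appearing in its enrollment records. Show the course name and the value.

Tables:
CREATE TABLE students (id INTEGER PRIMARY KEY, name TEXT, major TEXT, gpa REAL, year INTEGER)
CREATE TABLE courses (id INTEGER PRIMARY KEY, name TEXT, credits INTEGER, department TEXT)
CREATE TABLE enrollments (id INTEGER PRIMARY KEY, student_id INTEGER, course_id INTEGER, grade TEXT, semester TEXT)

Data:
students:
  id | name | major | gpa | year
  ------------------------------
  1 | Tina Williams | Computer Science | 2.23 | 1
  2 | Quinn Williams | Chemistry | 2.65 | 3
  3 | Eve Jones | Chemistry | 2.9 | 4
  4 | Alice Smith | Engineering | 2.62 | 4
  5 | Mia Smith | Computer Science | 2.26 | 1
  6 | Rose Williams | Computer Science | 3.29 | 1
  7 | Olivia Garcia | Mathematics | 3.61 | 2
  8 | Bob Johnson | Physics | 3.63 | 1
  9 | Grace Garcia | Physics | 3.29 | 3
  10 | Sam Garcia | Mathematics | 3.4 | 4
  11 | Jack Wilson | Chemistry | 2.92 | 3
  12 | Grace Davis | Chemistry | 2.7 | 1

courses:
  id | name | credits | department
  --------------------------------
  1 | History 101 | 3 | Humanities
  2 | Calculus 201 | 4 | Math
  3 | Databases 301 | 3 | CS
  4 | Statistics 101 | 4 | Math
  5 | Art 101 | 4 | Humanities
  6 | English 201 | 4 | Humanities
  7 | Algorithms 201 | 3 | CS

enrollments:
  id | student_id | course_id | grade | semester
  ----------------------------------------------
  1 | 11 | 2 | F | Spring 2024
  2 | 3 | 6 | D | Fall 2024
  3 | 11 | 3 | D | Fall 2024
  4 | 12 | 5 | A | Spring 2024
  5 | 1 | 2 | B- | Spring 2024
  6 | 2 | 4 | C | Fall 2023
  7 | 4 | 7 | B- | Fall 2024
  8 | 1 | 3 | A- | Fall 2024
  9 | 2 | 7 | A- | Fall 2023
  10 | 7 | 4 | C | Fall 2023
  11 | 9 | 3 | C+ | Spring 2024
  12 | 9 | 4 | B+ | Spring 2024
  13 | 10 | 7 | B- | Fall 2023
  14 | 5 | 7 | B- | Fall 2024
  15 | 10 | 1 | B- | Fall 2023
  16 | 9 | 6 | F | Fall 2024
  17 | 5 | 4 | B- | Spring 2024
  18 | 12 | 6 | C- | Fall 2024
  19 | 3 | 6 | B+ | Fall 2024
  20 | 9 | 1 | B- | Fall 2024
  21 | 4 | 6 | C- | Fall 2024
SELECT p.name, COUNT(DISTINCT c.student_id) AS distinct_student_count FROM enrollments c JOIN courses p ON c.course_id = p.id GROUP BY p.id, p.name

Execution result:
name | distinct_student_count
History 101 | 2
Calculus 201 | 2
Databases 301 | 3
Statistics 101 | 4
Art 101 | 1
English 201 | 4
Algorithms 201 | 4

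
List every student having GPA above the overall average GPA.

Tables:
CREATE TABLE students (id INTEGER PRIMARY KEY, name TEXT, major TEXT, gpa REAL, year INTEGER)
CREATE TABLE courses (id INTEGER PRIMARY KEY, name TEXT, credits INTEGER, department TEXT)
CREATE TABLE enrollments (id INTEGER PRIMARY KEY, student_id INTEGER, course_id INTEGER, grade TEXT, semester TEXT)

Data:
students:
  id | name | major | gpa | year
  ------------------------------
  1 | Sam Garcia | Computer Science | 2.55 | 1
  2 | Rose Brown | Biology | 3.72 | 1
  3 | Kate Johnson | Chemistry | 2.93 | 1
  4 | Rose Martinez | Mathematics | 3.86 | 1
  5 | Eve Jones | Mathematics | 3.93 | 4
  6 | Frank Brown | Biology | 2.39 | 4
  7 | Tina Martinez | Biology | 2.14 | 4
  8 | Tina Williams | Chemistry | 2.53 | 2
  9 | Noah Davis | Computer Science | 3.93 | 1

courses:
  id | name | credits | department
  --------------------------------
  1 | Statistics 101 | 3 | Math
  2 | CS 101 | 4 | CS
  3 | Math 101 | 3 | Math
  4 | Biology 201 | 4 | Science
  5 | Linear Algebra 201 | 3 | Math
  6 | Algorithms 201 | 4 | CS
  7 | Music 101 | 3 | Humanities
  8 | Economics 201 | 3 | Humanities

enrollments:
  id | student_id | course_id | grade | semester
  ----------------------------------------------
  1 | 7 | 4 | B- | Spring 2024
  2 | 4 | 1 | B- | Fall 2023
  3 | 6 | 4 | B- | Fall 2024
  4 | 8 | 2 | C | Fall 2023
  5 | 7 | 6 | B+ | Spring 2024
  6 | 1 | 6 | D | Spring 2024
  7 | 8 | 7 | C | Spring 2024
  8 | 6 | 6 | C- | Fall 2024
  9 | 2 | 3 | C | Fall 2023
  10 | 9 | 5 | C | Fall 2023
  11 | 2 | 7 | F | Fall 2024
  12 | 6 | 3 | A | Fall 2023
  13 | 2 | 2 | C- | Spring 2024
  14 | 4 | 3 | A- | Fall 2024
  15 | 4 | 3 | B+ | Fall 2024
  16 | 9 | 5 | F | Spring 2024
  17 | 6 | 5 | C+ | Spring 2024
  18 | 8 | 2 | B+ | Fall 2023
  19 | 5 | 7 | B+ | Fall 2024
SELECT name, gpa FROM students WHERE gpa > (SELECT AVG(gpa) FROM students)

Execution result:
name | gpa
Rose Brown | 3.72
Rose Martinez | 3.86
Eve Jones | 3.93
Noah Davis | 3.93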